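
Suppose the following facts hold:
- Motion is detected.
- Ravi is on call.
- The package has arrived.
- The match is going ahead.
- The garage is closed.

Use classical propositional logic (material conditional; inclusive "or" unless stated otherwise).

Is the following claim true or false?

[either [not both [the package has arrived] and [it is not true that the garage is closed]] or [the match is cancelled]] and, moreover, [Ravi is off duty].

Let W = "the package has arrived" (T), L = "the garage is closed" (T), G = "the match is cancelled" (F), P = "Ravi is on call" (T).
Parsed as ((W ↑ ¬L) ∨ G) ∧ ¬P

¬L = ¬T = F
W ↑ ¬L = T ↑ F = T
(W ↑ ¬L) ∨ G = T ∨ F = T
¬P = ¬T = F
((W ↑ ¬L) ∨ G) ∧ ¬P = T ∧ F = F

false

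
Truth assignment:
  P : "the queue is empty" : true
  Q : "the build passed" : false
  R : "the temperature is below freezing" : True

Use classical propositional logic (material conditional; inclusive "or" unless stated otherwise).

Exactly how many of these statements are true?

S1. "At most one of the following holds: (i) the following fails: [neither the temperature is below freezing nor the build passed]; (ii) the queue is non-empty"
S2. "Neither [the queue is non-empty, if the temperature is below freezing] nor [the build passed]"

2

S1: Parsed as not (R nor Q) nand not P

R nor Q = True nor False = False
not (R nor Q) = not False = True
not P = not True = False
not (R nor Q) nand not P = True nand False = True
So S1 is true.

S2: Parsed as (R -> not P) nor Q

not P = not True = False
R -> not P = True -> False = False
(R -> not P) nor Q = False nor False = True
Hence S2 is true.

True statements: 2 (S1, S2).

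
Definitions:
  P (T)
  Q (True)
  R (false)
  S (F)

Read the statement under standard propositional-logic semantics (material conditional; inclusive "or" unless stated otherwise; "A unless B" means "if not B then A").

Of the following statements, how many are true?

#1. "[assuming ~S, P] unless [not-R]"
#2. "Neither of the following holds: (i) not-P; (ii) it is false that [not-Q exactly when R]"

2

#1: This is (not S -> P) or not R.

not S = not False = True
not S -> P = True -> True = True
not R = not False = True
(not S -> P) or not R = True or True = True
Thus #1 is true.

#2: Formalization: not P nor not (not Q iff R)

not P = not True = False
not Q = not True = False
not Q iff R = False iff False = True
not (not Q iff R) = not True = False
not P nor not (not Q iff R) = False nor False = True
Hence #2 is true.

True statements: 2 (#1, #2).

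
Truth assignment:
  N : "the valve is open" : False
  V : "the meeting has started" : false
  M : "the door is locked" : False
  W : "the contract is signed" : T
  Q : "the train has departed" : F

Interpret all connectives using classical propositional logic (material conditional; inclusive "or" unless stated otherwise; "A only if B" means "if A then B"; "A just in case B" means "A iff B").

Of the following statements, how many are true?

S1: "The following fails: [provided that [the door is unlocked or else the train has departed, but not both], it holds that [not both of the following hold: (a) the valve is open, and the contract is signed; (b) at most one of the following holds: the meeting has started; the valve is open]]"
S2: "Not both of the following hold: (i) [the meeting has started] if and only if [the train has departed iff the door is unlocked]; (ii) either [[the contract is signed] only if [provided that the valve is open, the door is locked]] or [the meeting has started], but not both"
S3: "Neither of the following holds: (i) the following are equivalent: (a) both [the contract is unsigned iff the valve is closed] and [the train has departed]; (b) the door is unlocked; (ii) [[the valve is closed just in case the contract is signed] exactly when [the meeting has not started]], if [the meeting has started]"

S1: In symbols: not ((not M xor Q) -> ((N and W) nand (V nand N)))

not M = not False = True
not M xor Q = True xor False = True
N and W = False and True = False
V nand N = False nand False = True
(N and W) nand (V nand N) = False nand True = True
(not M xor Q) -> ((N and W) nand (V nand N)) = True -> True = True
not ((not M xor Q) -> ((N and W) nand (V nand N))) = not True = False
Hence S1 is false.

S2: Parsed as (V iff (Q iff not M)) nand ((W -> (N -> M)) xor V)

not M = not False = True
Q iff not M = False iff True = False
V iff (Q iff not M) = False iff False = True
N -> M = False -> False = True
W -> (N -> M) = True -> True = True
(W -> (N -> M)) xor V = True xor False = True
(V iff (Q iff not M)) nand ((W -> (N -> M)) xor V) = True nand True = False
So S2 is false.

S3: In symbols: (((not W iff not N) and Q) iff not M) nor (V -> ((not N iff W) iff not V))

not W = not True = False
not N = not False = True
not W iff not N = False iff True = False
(not W iff not N) and Q = False and False = False
not M = not False = True
((not W iff not N) and Q) iff not M = False iff True = False
not N = not False = True
not N iff W = True iff True = True
not V = not False = True
(not N iff W) iff not V = True iff True = True
V -> ((not N iff W) iff not V) = False -> True = True
(((not W iff not N) and Q) iff not M) nor (V -> ((not N iff W) iff not V)) = False nor True = False
Hence S3 is false.

True statements: 0 (none).

0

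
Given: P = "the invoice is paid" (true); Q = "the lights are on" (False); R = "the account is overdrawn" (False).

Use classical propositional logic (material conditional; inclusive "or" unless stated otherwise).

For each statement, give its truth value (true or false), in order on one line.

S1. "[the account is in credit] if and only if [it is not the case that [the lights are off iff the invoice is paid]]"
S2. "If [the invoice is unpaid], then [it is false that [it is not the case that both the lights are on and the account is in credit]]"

S1 F; S2 T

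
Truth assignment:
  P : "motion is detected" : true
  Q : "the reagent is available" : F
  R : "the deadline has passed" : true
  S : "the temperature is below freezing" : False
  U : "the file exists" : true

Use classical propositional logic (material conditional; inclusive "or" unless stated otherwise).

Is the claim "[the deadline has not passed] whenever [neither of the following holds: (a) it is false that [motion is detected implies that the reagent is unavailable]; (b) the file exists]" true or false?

In symbols: (not (P -> not Q) nor U) -> not R

not Q = not False = True
P -> not Q = True -> True = True
not (P -> not Q) = not True = False
not (P -> not Q) nor U = False nor True = False
not R = not True = False
(not (P -> not Q) nor U) -> not R = False -> False = True

True.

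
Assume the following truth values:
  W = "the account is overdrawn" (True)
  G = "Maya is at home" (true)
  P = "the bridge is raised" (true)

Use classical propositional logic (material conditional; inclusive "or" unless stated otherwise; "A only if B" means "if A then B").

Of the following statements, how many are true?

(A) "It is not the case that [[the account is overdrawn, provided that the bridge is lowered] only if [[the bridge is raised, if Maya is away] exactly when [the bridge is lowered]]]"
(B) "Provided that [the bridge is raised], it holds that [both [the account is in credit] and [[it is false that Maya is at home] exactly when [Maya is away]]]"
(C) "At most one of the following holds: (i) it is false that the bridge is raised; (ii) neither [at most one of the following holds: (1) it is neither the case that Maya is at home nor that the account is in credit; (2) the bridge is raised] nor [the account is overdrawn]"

2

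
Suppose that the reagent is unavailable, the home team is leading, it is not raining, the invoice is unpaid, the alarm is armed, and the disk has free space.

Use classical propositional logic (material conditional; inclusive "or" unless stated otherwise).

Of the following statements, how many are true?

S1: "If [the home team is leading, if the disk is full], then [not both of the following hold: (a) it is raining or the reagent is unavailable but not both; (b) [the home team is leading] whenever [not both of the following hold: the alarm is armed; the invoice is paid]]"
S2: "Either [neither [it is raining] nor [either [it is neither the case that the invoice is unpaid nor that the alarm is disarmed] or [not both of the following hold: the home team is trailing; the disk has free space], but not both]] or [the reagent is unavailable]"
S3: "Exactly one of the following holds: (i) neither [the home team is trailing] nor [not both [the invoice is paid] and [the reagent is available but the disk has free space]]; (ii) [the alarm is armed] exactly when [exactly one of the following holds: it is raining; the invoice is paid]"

Let V = "the disk is full" (False), Q = "the home team is leading" (True), R = "it is raining" (False), P = "the reagent is available" (False), U = "the alarm is armed" (True), S = "the invoice is paid" (False).

S1: Formalization: (V -> Q) -> ((R xor not P) nand ((U nand S) -> Q))

V -> Q = False -> True = True
not P = not False = True
R xor not P = False xor True = True
U nand S = True nand False = True
(U nand S) -> Q = True -> True = True
(R xor not P) nand ((U nand S) -> Q) = True nand True = False
(V -> Q) -> ((R xor not P) nand ((U nand S) -> Q)) = True -> False = False
So S1 is false.

S2: Parsed as (R nor ((not S nor not U) xor (not Q nand not V))) or not P

not S = not False = True
not U = not True = False
not S nor not U = True nor False = False
not Q = not True = False
not V = not False = True
not Q nand not V = False nand True = True
(not S nor not U) xor (not Q nand not V) = False xor True = True
R nor ((not S nor not U) xor (not Q nand not V)) = False nor True = False
not P = not False = True
(R nor ((not S nor not U) xor (not Q nand not V))) or not P = False or True = True
So S2 is true.

S3: In symbols: (not Q nor (S nand (P and not V))) xor (U iff (R xor S))

not Q = not True = False
not V = not False = True
P and not V = False and True = False
S nand (P and not V) = False nand False = True
not Q nor (S nand (P and not V)) = False nor True = False
R xor S = False xor False = False
U iff (R xor S) = True iff False = False
(not Q nor (S nand (P and not V))) xor (U iff (R xor S)) = False xor False = False
Thus S3 is false.

True statements: 1.

1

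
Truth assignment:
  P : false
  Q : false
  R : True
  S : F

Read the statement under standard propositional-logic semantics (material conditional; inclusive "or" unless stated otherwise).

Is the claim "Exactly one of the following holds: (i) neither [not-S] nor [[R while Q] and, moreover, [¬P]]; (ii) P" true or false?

False.

Values: S=False, R=True, Q=False, P=False.
Formalization: (not S nor ((R and Q) and not P)) xor P

not S = not False = True
R and Q = True and False = False
not P = not False = True
(R and Q) and not P = False and True = False
not S nor ((R and Q) and not P) = True nor False = False
(not S nor ((R and Q) and not P)) xor P = False xor False = False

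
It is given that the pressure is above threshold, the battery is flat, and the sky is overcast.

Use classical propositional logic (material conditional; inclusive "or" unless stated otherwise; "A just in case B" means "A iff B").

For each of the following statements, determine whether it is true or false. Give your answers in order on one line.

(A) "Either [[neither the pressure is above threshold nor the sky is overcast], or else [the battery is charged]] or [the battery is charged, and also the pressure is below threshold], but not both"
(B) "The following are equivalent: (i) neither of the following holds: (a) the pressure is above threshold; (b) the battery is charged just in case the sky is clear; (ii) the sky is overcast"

(A) false; (B) false

Let P = "the pressure is above threshold" (True), R = "the sky is overcast" (True), Q = "the battery is charged" (False).

(A): This is ((P nor R) or Q) xor (Q and not P).

P nor R = True nor True = False
(P nor R) or Q = False or False = False
not P = not True = False
Q and not P = False and False = False
((P nor R) or Q) xor (Q and not P) = False xor False = False
So (A) is false.

(B): Formalization: (P nor (Q iff not R)) iff R

not R = not True = False
Q iff not R = False iff False = True
P nor (Q iff not R) = True nor True = False
(P nor (Q iff not R)) iff R = False iff True = False
So (B) is false.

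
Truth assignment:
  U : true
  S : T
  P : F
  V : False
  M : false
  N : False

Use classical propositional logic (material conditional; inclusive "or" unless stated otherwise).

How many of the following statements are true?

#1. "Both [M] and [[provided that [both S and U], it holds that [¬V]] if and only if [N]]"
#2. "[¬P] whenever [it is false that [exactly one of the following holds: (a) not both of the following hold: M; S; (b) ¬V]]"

1

#1: In symbols: M ∧ (((S ∧ U) → ¬V) ↔ N)

S ∧ U = T ∧ T = T
¬V = ¬F = T
(S ∧ U) → ¬V = T → T = T
((S ∧ U) → ¬V) ↔ N = T ↔ F = F
M ∧ (((S ∧ U) → ¬V) ↔ N) = F ∧ F = F
Thus #1 is false.

#2: This is ¬((M ↑ S) ⊕ ¬V) → ¬P.

M ↑ S = F ↑ T = T
¬V = ¬F = T
(M ↑ S) ⊕ ¬V = T ⊕ T = F
¬((M ↑ S) ⊕ ¬V) = ¬F = T
¬P = ¬F = T
¬((M ↑ S) ⊕ ¬V) → ¬P = T → T = T
Thus #2 is true.

True statements: 1 (#2).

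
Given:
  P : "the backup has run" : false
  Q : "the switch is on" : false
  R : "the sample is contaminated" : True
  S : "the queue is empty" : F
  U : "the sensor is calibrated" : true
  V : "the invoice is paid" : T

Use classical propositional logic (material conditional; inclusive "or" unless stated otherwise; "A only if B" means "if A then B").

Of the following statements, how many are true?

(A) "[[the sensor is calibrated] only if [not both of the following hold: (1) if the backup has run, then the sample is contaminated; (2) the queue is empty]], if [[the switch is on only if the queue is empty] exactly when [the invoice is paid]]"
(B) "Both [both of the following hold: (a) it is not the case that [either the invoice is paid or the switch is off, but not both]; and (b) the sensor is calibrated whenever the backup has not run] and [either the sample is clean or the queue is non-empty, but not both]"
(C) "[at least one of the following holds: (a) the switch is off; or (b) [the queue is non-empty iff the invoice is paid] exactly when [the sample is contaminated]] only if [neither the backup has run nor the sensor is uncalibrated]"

3

(A): Parsed as ((Q -> S) iff V) -> (U -> ((P -> R) nand S))

Q -> S = False -> False = True
(Q -> S) iff V = True iff True = True
P -> R = False -> True = True
(P -> R) nand S = True nand False = True
U -> ((P -> R) nand S) = True -> True = True
((Q -> S) iff V) -> (U -> ((P -> R) nand S)) = True -> True = True
Thus (A) is true.

(B): Formalization: (not (V xor not Q) and (not P -> U)) and (not R xor not S)

not Q = not False = True
V xor not Q = True xor True = False
not (V xor not Q) = not False = True
not P = not False = True
not P -> U = True -> True = True
not (V xor not Q) and (not P -> U) = True and True = True
not R = not True = False
not S = not False = True
not R xor not S = False xor True = True
(not (V xor not Q) and (not P -> U)) and (not R xor not S) = True and True = True
Hence (B) is true.

(C): Formalization: (not Q or ((not S iff V) iff R)) -> (P nor not U)

not Q = not False = True
not S = not False = True
not S iff V = True iff True = True
(not S iff V) iff R = True iff True = True
not Q or ((not S iff V) iff R) = True or True = True
not U = not True = False
P nor not U = False nor False = True
(not Q or ((not S iff V) iff R)) -> (P nor not U) = True -> True = True
Thus (C) is true.

3 of the 3 statements are true ((A), (B), (C)).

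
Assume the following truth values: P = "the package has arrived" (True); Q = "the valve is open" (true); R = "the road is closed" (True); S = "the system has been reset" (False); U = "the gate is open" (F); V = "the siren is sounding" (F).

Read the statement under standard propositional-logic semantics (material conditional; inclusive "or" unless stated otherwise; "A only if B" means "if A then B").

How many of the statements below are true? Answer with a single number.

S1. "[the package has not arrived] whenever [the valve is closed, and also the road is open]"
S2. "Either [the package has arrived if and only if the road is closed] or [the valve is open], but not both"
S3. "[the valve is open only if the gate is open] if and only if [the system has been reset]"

S1: In symbols: (not Q and not R) -> not P

not Q = not True = False
not R = not True = False
not Q and not R = False and False = False
not P = not True = False
(not Q and not R) -> not P = False -> False = True
So S1 is true.

S2: In symbols: (P iff R) xor Q

P iff R = True iff True = True
(P iff R) xor Q = True xor True = False
Hence S2 is false.

S3: Parsed as (Q -> U) iff S

Q -> U = True -> False = False
(Q -> U) iff S = False iff False = True
So S3 is true.

Count: 2.

2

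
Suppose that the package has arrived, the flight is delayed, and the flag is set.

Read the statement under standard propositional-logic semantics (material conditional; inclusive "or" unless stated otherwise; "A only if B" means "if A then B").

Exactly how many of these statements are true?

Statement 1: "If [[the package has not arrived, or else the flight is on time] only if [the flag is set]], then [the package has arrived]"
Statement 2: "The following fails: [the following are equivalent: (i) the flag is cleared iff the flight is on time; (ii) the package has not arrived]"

2

Let P = "the package has arrived" (T), Q = "the flight is delayed" (T), R = "the flag is set" (T).

Statement 1: Parsed as ((~P | ~Q) -> R) -> P

~P = ~T = F
~Q = ~T = F
~P | ~Q = F | F = F
(~P | ~Q) -> R = F -> T = T
((~P | ~Q) -> R) -> P = T -> T = T
Hence Statement 1 is true.

Statement 2: Formalization: ~((~R <-> ~Q) <-> ~P)

~R = ~T = F
~Q = ~T = F
~R <-> ~Q = F <-> F = T
~P = ~T = F
(~R <-> ~Q) <-> ~P = T <-> F = F
~((~R <-> ~Q) <-> ~P) = ~F = T
So Statement 2 is true.

True statements: 2 (Statement 1, Statement 2).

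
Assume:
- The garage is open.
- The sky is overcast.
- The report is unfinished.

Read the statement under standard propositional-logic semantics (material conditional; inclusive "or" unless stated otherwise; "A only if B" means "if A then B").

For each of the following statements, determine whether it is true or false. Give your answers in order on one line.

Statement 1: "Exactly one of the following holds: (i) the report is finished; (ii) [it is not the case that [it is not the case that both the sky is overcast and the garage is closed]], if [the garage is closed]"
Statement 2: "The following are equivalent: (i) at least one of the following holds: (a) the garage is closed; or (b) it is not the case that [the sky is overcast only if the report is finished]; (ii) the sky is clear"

Statement 1 True / Statement 2 False

Let R = "the report is finished" (False), P = "the garage is closed" (False), Q = "the sky is overcast" (True).

Statement 1: Parsed as R xor (P -> not (Q nand P))

Q nand P = True nand False = True
not (Q nand P) = not True = False
P -> not (Q nand P) = False -> False = True
R xor (P -> not (Q nand P)) = False xor True = True
Hence Statement 1 is true.

Statement 2: Parsed as (P or not (Q -> R)) iff not Q

Q -> R = True -> False = False
not (Q -> R) = not False = True
P or not (Q -> R) = False or True = True
not Q = not True = False
(P or not (Q -> R)) iff not Q = True iff False = False
So Statement 2 is false.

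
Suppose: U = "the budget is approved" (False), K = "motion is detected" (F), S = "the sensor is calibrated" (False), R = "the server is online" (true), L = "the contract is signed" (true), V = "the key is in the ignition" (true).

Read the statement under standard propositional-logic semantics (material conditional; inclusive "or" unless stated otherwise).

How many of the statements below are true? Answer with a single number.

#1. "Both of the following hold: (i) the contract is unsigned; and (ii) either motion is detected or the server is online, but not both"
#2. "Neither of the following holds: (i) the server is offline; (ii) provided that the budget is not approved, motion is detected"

#1: This is ¬L ∧ (K ⊕ R).

¬L = ¬T = F
K ⊕ R = F ⊕ T = T
¬L ∧ (K ⊕ R) = F ∧ T = F
Thus #1 is false.

#2: This is ¬R ↓ (¬U → K).

¬R = ¬T = F
¬U = ¬F = T
¬U → K = T → F = F
¬R ↓ (¬U → K) = F ↓ F = T
So #2 is true.

1 of the 2 statements is true.

1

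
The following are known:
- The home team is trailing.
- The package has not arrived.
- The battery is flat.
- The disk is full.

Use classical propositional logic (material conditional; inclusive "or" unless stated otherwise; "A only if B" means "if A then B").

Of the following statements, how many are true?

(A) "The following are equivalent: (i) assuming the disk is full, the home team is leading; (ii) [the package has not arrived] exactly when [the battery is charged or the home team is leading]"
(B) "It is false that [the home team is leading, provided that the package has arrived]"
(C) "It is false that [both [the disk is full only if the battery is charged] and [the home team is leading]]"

Let S = "the disk is full" (T), P = "the home team is leading" (F), Q = "the package has arrived" (F), R = "the battery is charged" (F).

(A): This is (S -> P) <-> (~Q <-> (R | P)).

S -> P = T -> F = F
~Q = ~F = T
R | P = F | F = F
~Q <-> (R | P) = T <-> F = F
(S -> P) <-> (~Q <-> (R | P)) = F <-> F = T
Hence (A) is true.

(B): Formalization: ~(Q -> P)

Q -> P = F -> F = T
~(Q -> P) = ~T = F
So (B) is false.

(C): Formalization: ~((S -> R) & P)

S -> R = T -> F = F
(S -> R) & P = F & F = F
~((S -> R) & P) = ~F = T
Hence (C) is true.

Count: 2.

2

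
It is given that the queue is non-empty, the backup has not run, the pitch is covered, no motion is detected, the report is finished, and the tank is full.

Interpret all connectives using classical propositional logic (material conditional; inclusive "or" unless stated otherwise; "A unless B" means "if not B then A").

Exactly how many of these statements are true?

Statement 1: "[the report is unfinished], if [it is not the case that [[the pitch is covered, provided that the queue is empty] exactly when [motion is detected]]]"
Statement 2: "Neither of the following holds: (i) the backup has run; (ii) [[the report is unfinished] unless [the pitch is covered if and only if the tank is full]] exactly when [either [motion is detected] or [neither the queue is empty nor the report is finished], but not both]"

Let P = "the queue is empty" (False), R = "the pitch is covered" (True), S = "motion is detected" (False), U = "the report is finished" (True), Q = "the backup has run" (False), V = "the tank is full" (True).

Statement 1: Formalization: not ((P -> R) iff S) -> not U

P -> R = False -> True = True
(P -> R) iff S = True iff False = False
not ((P -> R) iff S) = not False = True
not U = not True = False
not ((P -> R) iff S) -> not U = True -> False = False
Hence Statement 1 is false.

Statement 2: This is Q nor ((not U or (R iff V)) iff (S xor (P nor U))).

not U = not True = False
R iff V = True iff True = True
not U or (R iff V) = False or True = True
P nor U = False nor True = False
S xor (P nor U) = False xor False = False
(not U or (R iff V)) iff (S xor (P nor U)) = True iff False = False
Q nor ((not U or (R iff V)) iff (S xor (P nor U))) = False nor False = True
So Statement 2 is true.

Count: 1.

1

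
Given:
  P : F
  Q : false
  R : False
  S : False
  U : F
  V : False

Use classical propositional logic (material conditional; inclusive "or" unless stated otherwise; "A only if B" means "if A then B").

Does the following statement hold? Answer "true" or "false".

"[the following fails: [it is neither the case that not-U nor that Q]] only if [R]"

This is ¬(¬U ↓ Q) → R.

¬U = ¬F = T
¬U ↓ Q = T ↓ F = F
¬(¬U ↓ Q) = ¬F = T
¬(¬U ↓ Q) → R = T → F = F

False.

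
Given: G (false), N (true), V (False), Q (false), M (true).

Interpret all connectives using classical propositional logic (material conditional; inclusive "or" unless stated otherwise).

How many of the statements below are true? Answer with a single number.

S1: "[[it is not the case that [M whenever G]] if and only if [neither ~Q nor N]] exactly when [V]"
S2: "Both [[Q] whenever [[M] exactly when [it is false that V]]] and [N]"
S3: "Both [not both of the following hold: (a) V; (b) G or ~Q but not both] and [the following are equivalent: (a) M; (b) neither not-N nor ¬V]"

S1: In symbols: (~(G -> M) <-> (~Q nor N)) <-> V

G -> M = F -> T = T
~(G -> M) = ~T = F
~Q = ~F = T
~Q nor N = T nor T = F
~(G -> M) <-> (~Q nor N) = F <-> F = T
(~(G -> M) <-> (~Q nor N)) <-> V = T <-> F = F
Hence S1 is false.

S2: This is ((M <-> ~V) -> Q) & N.

~V = ~F = T
M <-> ~V = T <-> T = T
(M <-> ~V) -> Q = T -> F = F
((M <-> ~V) -> Q) & N = F & T = F
So S2 is false.

S3: Formalization: (V nand (G xor ~Q)) & (M <-> (~N nor ~V))

~Q = ~F = T
G xor ~Q = F xor T = T
V nand (G xor ~Q) = F nand T = T
~N = ~T = F
~V = ~F = T
~N nor ~V = F nor T = F
M <-> (~N nor ~V) = T <-> F = F
(V nand (G xor ~Q)) & (M <-> (~N nor ~V)) = T & F = F
Thus S3 is false.

True statements: 0 (none).

0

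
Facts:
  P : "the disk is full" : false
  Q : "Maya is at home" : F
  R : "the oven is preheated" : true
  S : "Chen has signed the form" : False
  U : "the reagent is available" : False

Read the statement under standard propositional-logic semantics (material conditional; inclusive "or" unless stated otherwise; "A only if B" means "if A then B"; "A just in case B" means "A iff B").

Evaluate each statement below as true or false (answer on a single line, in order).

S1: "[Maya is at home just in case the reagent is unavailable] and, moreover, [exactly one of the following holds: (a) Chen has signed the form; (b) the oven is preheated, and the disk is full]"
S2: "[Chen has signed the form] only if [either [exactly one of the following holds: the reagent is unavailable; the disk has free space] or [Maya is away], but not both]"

S1: Parsed as (Q ↔ ¬U) ∧ (S ⊕ (R ∧ P))

¬U = ¬F = T
Q ↔ ¬U = F ↔ T = F
R ∧ P = T ∧ F = F
S ⊕ (R ∧ P) = F ⊕ F = F
(Q ↔ ¬U) ∧ (S ⊕ (R ∧ P)) = F ∧ F = F
Hence S1 is false.

S2: This is S → ((¬U ⊕ ¬P) ⊕ ¬Q).

¬U = ¬F = T
¬P = ¬F = T
¬U ⊕ ¬P = T ⊕ T = F
¬Q = ¬F = T
(¬U ⊕ ¬P) ⊕ ¬Q = F ⊕ T = T
S → ((¬U ⊕ ¬P) ⊕ ¬Q) = F → T = T
So S2 is true.

S1 false; S2 true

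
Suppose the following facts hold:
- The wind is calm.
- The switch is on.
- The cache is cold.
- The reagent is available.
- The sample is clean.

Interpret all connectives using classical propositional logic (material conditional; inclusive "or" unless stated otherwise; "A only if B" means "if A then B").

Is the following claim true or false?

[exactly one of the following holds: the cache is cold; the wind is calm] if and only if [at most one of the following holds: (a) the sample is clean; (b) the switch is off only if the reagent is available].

Let M = "the cache is warm" (False), Q = "the wind is strong" (False), W = "the sample is contaminated" (False), D = "the switch is on" (True), H = "the reagent is available" (True).
Formalization: (not M xor not Q) iff (not W nand (not D -> H))

not M = not False = True
not Q = not False = True
not M xor not Q = True xor True = False
not W = not False = True
not D = not True = False
not D -> H = False -> True = True
not W nand (not D -> H) = True nand True = False
(not M xor not Q) iff (not W nand (not D -> H)) = False iff False = True

The statement is true.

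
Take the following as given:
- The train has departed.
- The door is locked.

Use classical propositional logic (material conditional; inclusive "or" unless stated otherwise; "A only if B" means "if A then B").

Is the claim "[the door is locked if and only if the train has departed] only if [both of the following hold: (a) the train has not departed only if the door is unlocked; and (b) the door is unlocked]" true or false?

Let Q = "the door is locked" (T), P = "the train has departed" (T).
Parsed as (Q ↔ P) → ((¬P → ¬Q) ∧ ¬Q)

Q ↔ P = T ↔ T = T
¬P = ¬T = F
¬Q = ¬T = F
¬P → ¬Q = F → F = T
¬Q = ¬T = F
(¬P → ¬Q) ∧ ¬Q = T ∧ F = F
(Q ↔ P) → ((¬P → ¬Q) ∧ ¬Q) = T → F = F

false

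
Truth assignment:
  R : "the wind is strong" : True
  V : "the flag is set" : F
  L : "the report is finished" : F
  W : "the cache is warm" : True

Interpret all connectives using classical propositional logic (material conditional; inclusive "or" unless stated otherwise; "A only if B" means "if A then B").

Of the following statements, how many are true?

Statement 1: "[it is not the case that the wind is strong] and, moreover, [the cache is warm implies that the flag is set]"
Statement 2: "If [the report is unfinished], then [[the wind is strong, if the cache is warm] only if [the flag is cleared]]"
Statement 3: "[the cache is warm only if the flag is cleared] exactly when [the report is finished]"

1

Statement 1: Formalization: ¬R ∧ (W → V)

¬R = ¬T = F
W → V = T → F = F
¬R ∧ (W → V) = F ∧ F = F
Hence Statement 1 is false.

Statement 2: Parsed as ¬L → ((W → R) → ¬V)

¬L = ¬F = T
W → R = T → T = T
¬V = ¬F = T
(W → R) → ¬V = T → T = T
¬L → ((W → R) → ¬V) = T → T = T
Hence Statement 2 is true.

Statement 3: This is (W → ¬V) ↔ L.

¬V = ¬F = T
W → ¬V = T → T = T
(W → ¬V) ↔ L = T ↔ F = F
Hence Statement 3 is false.

True statements: 1.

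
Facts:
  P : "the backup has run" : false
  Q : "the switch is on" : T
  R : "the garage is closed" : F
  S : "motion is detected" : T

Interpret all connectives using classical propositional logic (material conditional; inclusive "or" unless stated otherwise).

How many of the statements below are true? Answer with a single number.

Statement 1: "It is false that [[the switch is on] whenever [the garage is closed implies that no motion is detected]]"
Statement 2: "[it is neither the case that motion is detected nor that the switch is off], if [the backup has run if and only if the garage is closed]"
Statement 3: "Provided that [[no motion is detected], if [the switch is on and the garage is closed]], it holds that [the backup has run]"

Statement 1: Parsed as ~((R -> ~S) -> Q)

~S = ~T = F
R -> ~S = F -> F = T
(R -> ~S) -> Q = T -> T = T
~((R -> ~S) -> Q) = ~T = F
So Statement 1 is false.

Statement 2: In symbols: (P <-> R) -> (S nor ~Q)

P <-> R = F <-> F = T
~Q = ~T = F
S nor ~Q = T nor F = F
(P <-> R) -> (S nor ~Q) = T -> F = F
Hence Statement 2 is false.

Statement 3: Parsed as ((Q & R) -> ~S) -> P

Q & R = T & F = F
~S = ~T = F
(Q & R) -> ~S = F -> F = T
((Q & R) -> ~S) -> P = T -> F = F
Hence Statement 3 is false.

True statements: 0 (none).

0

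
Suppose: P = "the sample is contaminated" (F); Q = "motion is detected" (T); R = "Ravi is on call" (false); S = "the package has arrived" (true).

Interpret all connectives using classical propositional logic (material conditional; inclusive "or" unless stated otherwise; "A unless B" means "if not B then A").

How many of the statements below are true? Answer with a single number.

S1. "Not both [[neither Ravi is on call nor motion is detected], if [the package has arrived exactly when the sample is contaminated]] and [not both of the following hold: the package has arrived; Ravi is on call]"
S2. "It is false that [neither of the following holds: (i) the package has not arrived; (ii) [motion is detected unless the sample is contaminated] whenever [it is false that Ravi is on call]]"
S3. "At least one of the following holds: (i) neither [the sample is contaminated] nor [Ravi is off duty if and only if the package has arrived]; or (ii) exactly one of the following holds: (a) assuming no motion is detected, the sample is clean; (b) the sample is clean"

S1: Parsed as ((S ↔ P) → (R ↓ Q)) ↑ (S ↑ R)

S ↔ P = T ↔ F = F
R ↓ Q = F ↓ T = F
(S ↔ P) → (R ↓ Q) = F → F = T
S ↑ R = T ↑ F = T
((S ↔ P) → (R ↓ Q)) ↑ (S ↑ R) = T ↑ T = F
Thus S1 is false.

S2: This is ¬(¬S ↓ (¬R → (Q ∨ P))).

¬S = ¬T = F
¬R = ¬F = T
Q ∨ P = T ∨ F = T
¬R → (Q ∨ P) = T → T = T
¬S ↓ (¬R → (Q ∨ P)) = F ↓ T = F
¬(¬S ↓ (¬R → (Q ∨ P))) = ¬F = T
So S2 is true.

S3: Parsed as (P ↓ (¬R ↔ S)) ∨ ((¬Q → ¬P) ⊕ ¬P)

¬R = ¬F = T
¬R ↔ S = T ↔ T = T
P ↓ (¬R ↔ S) = F ↓ T = F
¬Q = ¬T = F
¬P = ¬F = T
¬Q → ¬P = F → T = T
¬P = ¬F = T
(¬Q → ¬P) ⊕ ¬P = T ⊕ T = F
(P ↓ (¬R ↔ S)) ∨ ((¬Q → ¬P) ⊕ ¬P) = F ∨ F = F
Thus S3 is false.

True statements: 1.

1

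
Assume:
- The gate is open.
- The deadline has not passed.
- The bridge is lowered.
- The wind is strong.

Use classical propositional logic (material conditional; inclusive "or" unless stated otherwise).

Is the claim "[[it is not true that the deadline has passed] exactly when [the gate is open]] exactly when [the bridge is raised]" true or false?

Let W = "the deadline has passed" (False), V = "the gate is open" (True), K = "the bridge is raised" (False).
This is (not W iff V) iff K.

not W = not False = True
not W iff V = True iff True = True
(not W iff V) iff K = True iff False = False

The statement is false.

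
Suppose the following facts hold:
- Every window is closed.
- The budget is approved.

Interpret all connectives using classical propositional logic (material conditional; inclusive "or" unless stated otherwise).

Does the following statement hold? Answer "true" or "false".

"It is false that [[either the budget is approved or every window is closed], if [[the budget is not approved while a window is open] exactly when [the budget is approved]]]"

Let Q = "the budget is approved" (T), P = "a window is open" (F).
Formalization: ¬(((¬Q ∧ P) ↔ Q) → (Q ∨ ¬P))

¬Q = ¬T = F
¬Q ∧ P = F ∧ F = F
(¬Q ∧ P) ↔ Q = F ↔ T = F
¬P = ¬F = T
Q ∨ ¬P = T ∨ T = T
((¬Q ∧ P) ↔ Q) → (Q ∨ ¬P) = F → T = T
¬(((¬Q ∧ P) ↔ Q) → (Q ∨ ¬P)) = ¬T = F

false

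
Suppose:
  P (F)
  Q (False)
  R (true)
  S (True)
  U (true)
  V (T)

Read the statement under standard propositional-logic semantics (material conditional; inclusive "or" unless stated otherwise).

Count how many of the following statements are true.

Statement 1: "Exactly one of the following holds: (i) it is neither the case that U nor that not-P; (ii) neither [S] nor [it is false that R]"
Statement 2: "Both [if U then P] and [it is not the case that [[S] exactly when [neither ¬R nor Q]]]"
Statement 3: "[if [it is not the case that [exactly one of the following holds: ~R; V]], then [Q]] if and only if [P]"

0

Statement 1: In symbols: (U nor ~P) xor (S nor ~R)

~P = ~F = T
U nor ~P = T nor T = F
~R = ~T = F
S nor ~R = T nor F = F
(U nor ~P) xor (S nor ~R) = F xor F = F
Thus Statement 1 is false.

Statement 2: Formalization: (U -> P) & ~(S <-> (~R nor Q))

U -> P = T -> F = F
~R = ~T = F
~R nor Q = F nor F = T
S <-> (~R nor Q) = T <-> T = T
~(S <-> (~R nor Q)) = ~T = F
(U -> P) & ~(S <-> (~R nor Q)) = F & F = F
Hence Statement 2 is false.

Statement 3: This is (~(~R xor V) -> Q) <-> P.

~R = ~T = F
~R xor V = F xor T = T
~(~R xor V) = ~T = F
~(~R xor V) -> Q = F -> F = T
(~(~R xor V) -> Q) <-> P = T <-> F = F
So Statement 3 is false.

0 of the 3 statements are true (none).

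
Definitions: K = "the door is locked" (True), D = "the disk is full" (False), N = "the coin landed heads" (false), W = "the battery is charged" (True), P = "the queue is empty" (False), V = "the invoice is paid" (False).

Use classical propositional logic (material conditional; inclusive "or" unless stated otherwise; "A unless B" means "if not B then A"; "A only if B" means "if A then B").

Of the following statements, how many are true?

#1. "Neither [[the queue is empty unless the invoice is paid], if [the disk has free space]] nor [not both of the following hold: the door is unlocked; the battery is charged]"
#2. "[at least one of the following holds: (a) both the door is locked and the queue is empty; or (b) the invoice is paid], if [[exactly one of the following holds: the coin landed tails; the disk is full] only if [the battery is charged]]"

0

#1: Formalization: (not D -> (P or V)) nor (not K nand W)

not D = not False = True
P or V = False or False = False
not D -> (P or V) = True -> False = False
not K = not True = False
not K nand W = False nand True = True
(not D -> (P or V)) nor (not K nand W) = False nor True = False
So #1 is false.

#2: Formalization: ((not N xor D) -> W) -> ((K and P) or V)

not N = not False = True
not N xor D = True xor False = True
(not N xor D) -> W = True -> True = True
K and P = True and False = False
(K and P) or V = False or False = False
((not N xor D) -> W) -> ((K and P) or V) = True -> False = False
Hence #2 is false.

Count: 0.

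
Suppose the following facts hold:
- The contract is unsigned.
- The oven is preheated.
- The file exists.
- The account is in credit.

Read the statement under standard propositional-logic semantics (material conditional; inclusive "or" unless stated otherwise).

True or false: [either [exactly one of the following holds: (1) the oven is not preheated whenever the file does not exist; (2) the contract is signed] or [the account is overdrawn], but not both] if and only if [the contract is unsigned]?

True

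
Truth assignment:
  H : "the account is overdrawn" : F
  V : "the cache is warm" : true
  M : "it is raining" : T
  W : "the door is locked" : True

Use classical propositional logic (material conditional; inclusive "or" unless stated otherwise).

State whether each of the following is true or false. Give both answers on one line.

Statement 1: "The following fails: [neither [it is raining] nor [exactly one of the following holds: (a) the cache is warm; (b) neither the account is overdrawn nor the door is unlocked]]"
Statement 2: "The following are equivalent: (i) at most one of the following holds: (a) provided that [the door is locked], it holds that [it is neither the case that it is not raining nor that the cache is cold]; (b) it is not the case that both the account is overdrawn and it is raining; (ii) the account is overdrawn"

Statement 1: In symbols: ~(M nor (V xor (H nor ~W)))

~W = ~T = F
H nor ~W = F nor F = T
V xor (H nor ~W) = T xor T = F
M nor (V xor (H nor ~W)) = T nor F = F
~(M nor (V xor (H nor ~W))) = ~F = T
Hence Statement 1 is true.

Statement 2: Parsed as ((W -> (~M nor ~V)) nand (H nand M)) <-> H

~M = ~T = F
~V = ~T = F
~M nor ~V = F nor F = T
W -> (~M nor ~V) = T -> T = T
H nand M = F nand T = T
(W -> (~M nor ~V)) nand (H nand M) = T nand T = F
((W -> (~M nor ~V)) nand (H nand M)) <-> H = F <-> F = T
Hence Statement 2 is true.

Statement 1 true, Statement 2 true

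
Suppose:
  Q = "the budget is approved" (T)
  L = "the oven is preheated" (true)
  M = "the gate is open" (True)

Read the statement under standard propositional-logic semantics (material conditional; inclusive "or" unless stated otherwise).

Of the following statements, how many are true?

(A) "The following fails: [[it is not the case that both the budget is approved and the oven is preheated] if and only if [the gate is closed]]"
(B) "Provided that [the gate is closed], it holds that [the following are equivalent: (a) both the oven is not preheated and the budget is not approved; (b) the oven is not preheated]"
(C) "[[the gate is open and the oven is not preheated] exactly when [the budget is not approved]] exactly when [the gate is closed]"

1

(A): Formalization: not ((Q nand L) iff not M)

Q nand L = True nand True = False
not M = not True = False
(Q nand L) iff not M = False iff False = True
not ((Q nand L) iff not M) = not True = False
Hence (A) is false.

(B): Formalization: not M -> ((not L and not Q) iff not L)

not M = not True = False
not L = not True = False
not Q = not True = False
not L and not Q = False and False = False
not L = not True = False
(not L and not Q) iff not L = False iff False = True
not M -> ((not L and not Q) iff not L) = False -> True = True
Hence (B) is true.

(C): Formalization: ((M and not L) iff not Q) iff not M

not L = not True = False
M and not L = True and False = False
not Q = not True = False
(M and not L) iff not Q = False iff False = True
not M = not True = False
((M and not L) iff not Q) iff not M = True iff False = False
So (C) is false.

1 of the 3 statements is true ((B)).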